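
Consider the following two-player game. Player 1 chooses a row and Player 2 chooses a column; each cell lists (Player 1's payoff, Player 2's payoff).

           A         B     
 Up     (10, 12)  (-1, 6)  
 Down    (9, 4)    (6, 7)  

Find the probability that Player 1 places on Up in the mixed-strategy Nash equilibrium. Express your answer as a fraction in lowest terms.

1/3

Player 1's mix p on Up must make Player 2 indifferent between A and B.
Player 2's payoff from A: 12p + 4(1−p). From B: 6p + 7(1−p).
Set equal: 6p = 3(1−p) → p = 3/9 = 1/3.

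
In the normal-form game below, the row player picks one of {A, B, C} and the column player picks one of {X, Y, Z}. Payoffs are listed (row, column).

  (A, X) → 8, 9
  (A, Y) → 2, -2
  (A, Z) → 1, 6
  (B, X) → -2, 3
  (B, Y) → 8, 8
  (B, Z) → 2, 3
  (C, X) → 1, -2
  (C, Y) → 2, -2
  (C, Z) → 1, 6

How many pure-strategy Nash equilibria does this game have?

2

(A, X): the row player gets 8 (best alternative 1); the column player gets 9 (best alternative 6). Neither deviates — NE.
(B, Y): the row player gets 8 (best alternative 2); the column player gets 8 (best alternative 3). Neither deviates — NE.
(C, Z) is not a NE: the row player would switch to B (2 > 1).
No other cell survives both best-response checks, so there are 2 pure NE.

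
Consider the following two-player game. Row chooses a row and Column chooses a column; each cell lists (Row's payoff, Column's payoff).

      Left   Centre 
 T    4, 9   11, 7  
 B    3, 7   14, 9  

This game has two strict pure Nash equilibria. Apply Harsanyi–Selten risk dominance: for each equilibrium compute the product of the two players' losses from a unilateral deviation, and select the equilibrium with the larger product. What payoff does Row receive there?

At (T, Left): Row loses 4 − 3 = 1 by deviating; Column loses 9 − 7 = 2. Product = 1·2 = 2.
At (B, Centre): Row loses 14 − 11 = 3 by deviating; Column loses 9 − 7 = 2. Product = 3·2 = 6.
6 > 2, so (B, Centre) is risk-dominant. Row's payoff there is 14.

14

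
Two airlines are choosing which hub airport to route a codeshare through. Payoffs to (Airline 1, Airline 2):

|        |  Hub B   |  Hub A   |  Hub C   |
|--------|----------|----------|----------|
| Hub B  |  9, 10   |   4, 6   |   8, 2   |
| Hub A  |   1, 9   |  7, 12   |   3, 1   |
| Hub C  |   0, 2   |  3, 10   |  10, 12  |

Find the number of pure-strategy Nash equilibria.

3

Both Hub B: Airline 1 gets 9 (best alternative 1); Airline 2 gets 10 (best alternative 6). Neither deviates — NE.
Both Hub A: Airline 1 gets 7 (best alternative 4); Airline 2 gets 12 (best alternative 9). Neither deviates — NE.
Both Hub C: Airline 1 gets 10 (best alternative 8); Airline 2 gets 12 (best alternative 10). Neither deviates — NE.
(Hub C, Hub A) is not a NE: Airline 1 would switch to Hub A (7 > 3).
No other cell survives both best-response checks, so there are 3 pure NE.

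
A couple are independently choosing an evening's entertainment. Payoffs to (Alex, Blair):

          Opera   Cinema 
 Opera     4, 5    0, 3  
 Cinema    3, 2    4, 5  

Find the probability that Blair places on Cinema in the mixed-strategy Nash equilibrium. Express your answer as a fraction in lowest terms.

Blair's mix q on Opera must make Alex indifferent between Opera and Cinema.
Alex's payoff from Opera: 4q + 0(1−q). From Cinema: 3q + 4(1−q).
Set equal: 1q = 4(1−q) → q = 4/5.
Probability on Cinema is 1 − 4/5 = 1/5.

1/5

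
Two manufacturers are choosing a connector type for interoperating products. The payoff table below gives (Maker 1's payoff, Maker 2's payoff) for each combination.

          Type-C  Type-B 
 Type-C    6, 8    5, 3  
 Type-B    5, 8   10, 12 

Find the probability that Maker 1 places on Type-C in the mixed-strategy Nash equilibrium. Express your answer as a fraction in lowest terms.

4/9

Maker 1's mix p on Type-C must make Maker 2 indifferent between Type-C and Type-B.
Maker 2's payoff from Type-C: 8p + 8(1−p). From Type-B: 3p + 12(1−p).
Set equal: 5p = 4(1−p) → p = 4/9.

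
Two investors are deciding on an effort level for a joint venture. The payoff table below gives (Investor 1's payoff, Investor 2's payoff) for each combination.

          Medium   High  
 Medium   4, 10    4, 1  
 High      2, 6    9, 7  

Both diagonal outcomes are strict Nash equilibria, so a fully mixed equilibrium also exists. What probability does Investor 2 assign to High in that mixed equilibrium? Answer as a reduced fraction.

2/7

Investor 2's mix q on Medium must make Investor 1 indifferent between Medium and High.
Investor 1's payoff from Medium: 4q + 4(1−q). From High: 2q + 9(1−q).
Set equal: 2q = 5(1−q) → q = 5/7.
Probability on High is 1 − 5/7 = 2/7.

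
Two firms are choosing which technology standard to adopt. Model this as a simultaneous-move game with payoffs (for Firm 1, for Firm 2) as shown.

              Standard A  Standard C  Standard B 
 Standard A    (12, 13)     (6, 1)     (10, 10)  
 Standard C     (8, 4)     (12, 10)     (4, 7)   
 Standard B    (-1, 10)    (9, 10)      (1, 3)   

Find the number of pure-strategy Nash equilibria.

2

Both Standard A: Firm 1 gets 12 (best alternative 8); Firm 2 gets 13 (best alternative 10). Neither deviates — NE.
Both Standard C: Firm 1 gets 12 (best alternative 9); Firm 2 gets 10 (best alternative 7). Neither deviates — NE.
Both Standard B is not a NE: Firm 1 would switch to Standard A (10 > 1).
No other cell survives both best-response checks, so there are 2 pure NE.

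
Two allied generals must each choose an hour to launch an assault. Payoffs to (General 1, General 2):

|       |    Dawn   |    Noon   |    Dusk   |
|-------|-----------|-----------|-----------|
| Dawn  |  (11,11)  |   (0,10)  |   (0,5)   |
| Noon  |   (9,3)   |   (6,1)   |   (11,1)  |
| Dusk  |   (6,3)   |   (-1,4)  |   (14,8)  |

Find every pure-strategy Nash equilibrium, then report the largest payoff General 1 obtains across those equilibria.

Both Dawn is a pure NE (General 1: 11 ≥ 9; General 2: 11 ≥ 10). General 1 gets 11.
Both Dusk is a pure NE (General 1: 14 ≥ 11; General 2: 8 ≥ 4). General 1 gets 14.
Every other cell has a profitable deviation for at least one player. Highest of {11, 14} is 14.

14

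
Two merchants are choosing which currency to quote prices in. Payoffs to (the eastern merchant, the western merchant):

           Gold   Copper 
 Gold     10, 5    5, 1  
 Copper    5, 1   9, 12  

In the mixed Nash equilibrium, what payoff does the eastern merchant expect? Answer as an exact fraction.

65/9

The western merchant mixes with probability q on Gold, chosen so the eastern merchant is indifferent: 10q + 5(1−q) = 5q + 9(1−q) gives q = 4/9.
The eastern merchant's expected payoff (from either row, since indifferent) is 10·4/9 + 5·5/9 = 65/9.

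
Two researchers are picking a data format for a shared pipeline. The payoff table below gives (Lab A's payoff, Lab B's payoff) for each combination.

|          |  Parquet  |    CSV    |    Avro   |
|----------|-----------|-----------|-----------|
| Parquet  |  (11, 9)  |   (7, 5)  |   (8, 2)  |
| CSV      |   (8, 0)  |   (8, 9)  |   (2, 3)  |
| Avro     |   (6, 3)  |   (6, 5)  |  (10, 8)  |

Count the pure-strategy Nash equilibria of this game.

Both Parquet: Lab A gets 11 (best alternative 8); Lab B gets 9 (best alternative 5). Neither deviates — NE.
Both CSV: Lab A gets 8 (best alternative 7); Lab B gets 9 (best alternative 3). Neither deviates — NE.
Both Avro: Lab A gets 10 (best alternative 8); Lab B gets 8 (best alternative 5). Neither deviates — NE.
(Avro, CSV) is not a NE: Lab A would switch to CSV (8 > 6).
No other cell survives both best-response checks, so there are 3 pure NE.

3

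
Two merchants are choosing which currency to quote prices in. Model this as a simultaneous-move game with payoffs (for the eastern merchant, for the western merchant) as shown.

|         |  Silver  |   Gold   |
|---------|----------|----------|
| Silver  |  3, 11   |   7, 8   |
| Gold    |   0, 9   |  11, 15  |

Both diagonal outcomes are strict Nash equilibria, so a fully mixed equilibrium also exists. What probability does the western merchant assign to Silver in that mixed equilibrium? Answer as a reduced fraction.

The western merchant's mix q on Silver must make the eastern merchant indifferent between Silver and Gold.
The eastern merchant's payoff from Silver: 3q + 7(1−q). From Gold: 0q + 11(1−q).
Set equal: 3q = 4(1−q) → q = 4/7.

4/7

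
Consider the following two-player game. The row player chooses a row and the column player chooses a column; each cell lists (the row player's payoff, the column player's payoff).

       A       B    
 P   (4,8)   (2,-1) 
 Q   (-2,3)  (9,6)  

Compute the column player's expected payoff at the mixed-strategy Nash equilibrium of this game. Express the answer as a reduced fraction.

17/4

The row player mixes with probability p on P, chosen so the column player is indifferent: 8p + 3(1−p) = (-1)p + 6(1−p) gives p = 1/4.
The column player's expected payoff is 8·1/4 + 3·3/4 = 17/4.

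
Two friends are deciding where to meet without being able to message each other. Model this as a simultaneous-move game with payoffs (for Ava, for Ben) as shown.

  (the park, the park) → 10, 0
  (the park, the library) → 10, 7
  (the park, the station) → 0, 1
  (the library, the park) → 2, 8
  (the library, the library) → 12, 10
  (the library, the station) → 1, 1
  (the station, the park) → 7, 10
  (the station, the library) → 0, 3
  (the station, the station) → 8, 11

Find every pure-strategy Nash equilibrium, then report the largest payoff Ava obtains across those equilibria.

12

Both the library is a pure NE (Ava: 12 ≥ 10; Ben: 10 ≥ 8). Ava gets 12.
Both the station is a pure NE (Ava: 8 ≥ 1; Ben: 11 ≥ 10). Ava gets 8.
Every other cell has a profitable deviation for at least one player. Highest of {12, 8} is 12.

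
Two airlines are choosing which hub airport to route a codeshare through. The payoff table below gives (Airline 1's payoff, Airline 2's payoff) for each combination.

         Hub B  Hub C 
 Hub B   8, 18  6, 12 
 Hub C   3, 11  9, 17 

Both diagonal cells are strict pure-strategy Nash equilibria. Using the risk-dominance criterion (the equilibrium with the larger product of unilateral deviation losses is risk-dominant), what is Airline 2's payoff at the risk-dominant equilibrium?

At both Hub B: Airline 1 loses 8 − 3 = 5 by deviating; Airline 2 loses 18 − 12 = 6. Product = 5·6 = 30.
At both Hub C: Airline 1 loses 9 − 6 = 3 by deviating; Airline 2 loses 17 − 11 = 6. Product = 3·6 = 18.
30 > 18, so both Hub B is risk-dominant. Airline 2's payoff there is 18.

18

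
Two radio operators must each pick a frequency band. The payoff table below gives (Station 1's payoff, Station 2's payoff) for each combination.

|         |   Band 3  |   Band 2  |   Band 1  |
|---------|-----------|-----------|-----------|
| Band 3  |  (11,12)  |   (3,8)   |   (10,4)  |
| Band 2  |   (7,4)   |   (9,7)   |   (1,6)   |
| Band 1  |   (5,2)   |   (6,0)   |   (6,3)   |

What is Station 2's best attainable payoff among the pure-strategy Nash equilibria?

12

Both Band 3 is a pure NE (Station 1: 11 ≥ 7; Station 2: 12 ≥ 8). Station 2 gets 12.
Both Band 2 is a pure NE (Station 1: 9 ≥ 6; Station 2: 7 ≥ 6). Station 2 gets 7.
Every other cell has a profitable deviation for at least one player. Highest of {12, 7} is 12.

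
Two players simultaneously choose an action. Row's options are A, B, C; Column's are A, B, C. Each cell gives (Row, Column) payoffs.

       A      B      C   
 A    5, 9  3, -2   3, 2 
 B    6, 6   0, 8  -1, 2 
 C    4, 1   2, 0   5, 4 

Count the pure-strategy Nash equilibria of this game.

Both C: Row gets 5 (best alternative 3); Column gets 4 (best alternative 1). Neither deviates — NE.
Both A is not a NE: Row would switch to B (6 > 5).
No other cell survives both best-response checks, so there is 1 pure NE.

1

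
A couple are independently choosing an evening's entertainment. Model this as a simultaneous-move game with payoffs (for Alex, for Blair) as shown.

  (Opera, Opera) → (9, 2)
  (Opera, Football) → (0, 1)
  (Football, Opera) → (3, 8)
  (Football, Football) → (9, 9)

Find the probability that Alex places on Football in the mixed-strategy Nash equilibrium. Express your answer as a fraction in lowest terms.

1/2

Alex's mix p on Opera must make Blair indifferent between Opera and Football.
Blair's payoff from Opera: 2p + 8(1−p). From Football: 1p + 9(1−p).
Set equal: 1p = 1(1−p) → p = 1/2.
Probability on Football is 1 − 1/2 = 1/2.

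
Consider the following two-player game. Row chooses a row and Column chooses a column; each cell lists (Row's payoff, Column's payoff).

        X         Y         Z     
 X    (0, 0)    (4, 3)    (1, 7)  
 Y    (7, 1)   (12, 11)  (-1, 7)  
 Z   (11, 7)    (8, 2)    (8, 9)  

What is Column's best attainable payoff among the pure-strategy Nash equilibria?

11

Both Y is a pure NE (Row: 12 ≥ 8; Column: 11 ≥ 7). Column gets 11.
Both Z is a pure NE (Row: 8 ≥ 1; Column: 9 ≥ 7). Column gets 9.
Every other cell has a profitable deviation for at least one player. Highest of {11, 9} is 11.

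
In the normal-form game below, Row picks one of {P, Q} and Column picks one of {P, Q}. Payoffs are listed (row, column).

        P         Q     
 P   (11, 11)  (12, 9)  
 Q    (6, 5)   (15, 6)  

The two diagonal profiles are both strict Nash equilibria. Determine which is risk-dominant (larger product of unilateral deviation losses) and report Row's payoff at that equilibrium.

At both P: Row loses 11 − 6 = 5 by deviating; Column loses 11 − 9 = 2. Product = 5·2 = 10.
At both Q: Row loses 15 − 12 = 3 by deviating; Column loses 6 − 5 = 1. Product = 3·1 = 3.
10 > 3, so both P is risk-dominant. Row's payoff there is 11.

11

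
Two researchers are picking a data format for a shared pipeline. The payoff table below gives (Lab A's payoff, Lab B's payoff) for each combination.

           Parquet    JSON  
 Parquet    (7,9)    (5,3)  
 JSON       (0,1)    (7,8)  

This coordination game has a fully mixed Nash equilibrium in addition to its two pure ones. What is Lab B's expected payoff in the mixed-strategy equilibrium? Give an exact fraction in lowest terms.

69/13

Lab A mixes with probability p on Parquet, chosen so Lab B is indifferent: 9p + 1(1−p) = 3p + 8(1−p) gives p = 7/13.
Lab B's expected payoff is 9·7/13 + 1·6/13 = 69/13.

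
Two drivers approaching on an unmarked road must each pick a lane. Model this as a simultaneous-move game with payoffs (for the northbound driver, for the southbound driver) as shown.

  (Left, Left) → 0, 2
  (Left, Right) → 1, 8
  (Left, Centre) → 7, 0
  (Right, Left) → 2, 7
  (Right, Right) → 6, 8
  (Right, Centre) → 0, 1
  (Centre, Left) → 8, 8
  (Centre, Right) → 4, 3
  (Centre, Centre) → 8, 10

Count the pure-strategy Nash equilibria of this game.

Both Right: the northbound driver gets 6 (best alternative 4); the southbound driver gets 8 (best alternative 7). Neither deviates — NE.
Both Centre: the northbound driver gets 8 (best alternative 7); the southbound driver gets 10 (best alternative 8). Neither deviates — NE.
Both Left is not a NE: the northbound driver would switch to Centre (8 > 0).
No other cell survives both best-response checks, so there are 2 pure NE.

2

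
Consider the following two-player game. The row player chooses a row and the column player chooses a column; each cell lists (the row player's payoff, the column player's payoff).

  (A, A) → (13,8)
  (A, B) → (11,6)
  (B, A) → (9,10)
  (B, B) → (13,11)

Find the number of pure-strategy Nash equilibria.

Both A: the row player gets 13 (best alternative 9); the column player gets 8 (best alternative 6). Neither deviates — NE.
Both B: the row player gets 13 (best alternative 11); the column player gets 11 (best alternative 10). Neither deviates — NE.
(A, B) is not a NE: the row player would switch to B (13 > 11).
No other cell survives both best-response checks, so there are 2 pure NE.

2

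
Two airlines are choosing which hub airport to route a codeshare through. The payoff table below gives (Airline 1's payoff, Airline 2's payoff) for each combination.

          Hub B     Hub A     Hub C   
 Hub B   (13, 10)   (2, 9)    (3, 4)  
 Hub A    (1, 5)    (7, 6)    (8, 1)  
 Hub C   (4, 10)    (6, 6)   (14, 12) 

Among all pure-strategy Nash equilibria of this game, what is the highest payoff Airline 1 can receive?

14

Both Hub B is a pure NE (Airline 1: 13 ≥ 4; Airline 2: 10 ≥ 9). Airline 1 gets 13.
Both Hub A is a pure NE (Airline 1: 7 ≥ 6; Airline 2: 6 ≥ 5). Airline 1 gets 7.
Both Hub C is a pure NE (Airline 1: 14 ≥ 8; Airline 2: 12 ≥ 10). Airline 1 gets 14.
Every other cell has a profitable deviation for at least one player. Highest of {13, 7, 14} is 14.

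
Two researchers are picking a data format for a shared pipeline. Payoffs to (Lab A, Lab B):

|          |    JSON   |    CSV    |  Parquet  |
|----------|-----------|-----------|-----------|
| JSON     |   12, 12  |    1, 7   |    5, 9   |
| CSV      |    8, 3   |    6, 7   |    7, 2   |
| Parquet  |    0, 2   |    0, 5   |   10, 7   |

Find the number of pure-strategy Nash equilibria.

3

Both JSON: Lab A gets 12 (best alternative 8); Lab B gets 12 (best alternative 9). Neither deviates — NE.
Both CSV: Lab A gets 6 (best alternative 1); Lab B gets 7 (best alternative 3). Neither deviates — NE.
Both Parquet: Lab A gets 10 (best alternative 7); Lab B gets 7 (best alternative 5). Neither deviates — NE.
(JSON, CSV) is not a NE: Lab A would switch to CSV (6 > 1).
No other cell survives both best-response checks, so there are 3 pure NE.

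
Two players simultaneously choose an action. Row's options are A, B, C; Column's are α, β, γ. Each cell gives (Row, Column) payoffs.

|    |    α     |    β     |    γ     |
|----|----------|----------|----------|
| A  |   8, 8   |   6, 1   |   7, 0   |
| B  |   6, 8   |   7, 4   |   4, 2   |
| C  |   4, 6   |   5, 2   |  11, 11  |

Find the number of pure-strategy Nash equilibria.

(A, α): Row gets 8 (best alternative 6); Column gets 8 (best alternative 1). Neither deviates — NE.
(C, γ): Row gets 11 (best alternative 7); Column gets 11 (best alternative 6). Neither deviates — NE.
(B, β) is not a NE: Column would switch to α (8 > 4).
No other cell survives both best-response checks, so there are 2 pure NE.

2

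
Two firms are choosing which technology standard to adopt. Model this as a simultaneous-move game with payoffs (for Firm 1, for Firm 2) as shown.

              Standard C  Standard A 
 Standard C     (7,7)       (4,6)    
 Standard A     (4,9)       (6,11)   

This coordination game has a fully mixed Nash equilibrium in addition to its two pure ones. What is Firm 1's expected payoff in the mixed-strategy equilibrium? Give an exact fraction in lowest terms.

Firm 2 mixes with probability q on Standard C, chosen so Firm 1 is indifferent: 7q + 4(1−q) = 4q + 6(1−q) gives q = 2/5.
Firm 1's expected payoff (from either row, since indifferent) is 7·2/5 + 4·3/5 = 26/5.

26/5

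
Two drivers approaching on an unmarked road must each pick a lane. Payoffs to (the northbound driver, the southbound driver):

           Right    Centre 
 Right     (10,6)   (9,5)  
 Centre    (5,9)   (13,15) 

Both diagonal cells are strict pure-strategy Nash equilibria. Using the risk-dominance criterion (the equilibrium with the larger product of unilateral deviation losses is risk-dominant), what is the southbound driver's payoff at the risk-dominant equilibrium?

At both Right: the northbound driver loses 10 − 5 = 5 by deviating; the southbound driver loses 6 − 5 = 1. Product = 5·1 = 5.
At both Centre: the northbound driver loses 13 − 9 = 4 by deviating; the southbound driver loses 15 − 9 = 6. Product = 4·6 = 24.
24 > 5, so both Centre is risk-dominant. The southbound driver's payoff there is 15.

15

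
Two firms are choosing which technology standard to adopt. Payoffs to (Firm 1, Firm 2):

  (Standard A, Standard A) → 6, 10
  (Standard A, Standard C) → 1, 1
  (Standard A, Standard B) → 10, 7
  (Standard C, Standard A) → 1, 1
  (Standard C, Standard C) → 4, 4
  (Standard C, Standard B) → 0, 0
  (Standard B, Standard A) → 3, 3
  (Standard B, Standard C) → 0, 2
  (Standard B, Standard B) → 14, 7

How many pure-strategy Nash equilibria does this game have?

Both Standard A: Firm 1 gets 6 (best alternative 3); Firm 2 gets 10 (best alternative 7). Neither deviates — NE.
Both Standard C: Firm 1 gets 4 (best alternative 1); Firm 2 gets 4 (best alternative 1). Neither deviates — NE.
Both Standard B: Firm 1 gets 14 (best alternative 10); Firm 2 gets 7 (best alternative 3). Neither deviates — NE.
(Standard A, Standard B) is not a NE: Firm 1 would switch to Standard B (14 > 10).
No other cell survives both best-response checks, so there are 3 pure NE.

3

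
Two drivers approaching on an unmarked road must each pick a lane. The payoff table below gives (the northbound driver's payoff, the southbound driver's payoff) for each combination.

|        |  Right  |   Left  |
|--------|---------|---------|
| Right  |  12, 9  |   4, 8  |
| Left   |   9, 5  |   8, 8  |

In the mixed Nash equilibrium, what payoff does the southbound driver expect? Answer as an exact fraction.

8

The northbound driver mixes with probability p on Right, chosen so the southbound driver is indifferent: 9p + 5(1−p) = 8p + 8(1−p) gives p = 3/4.
The southbound driver's expected payoff is 9·3/4 + 5·1/4 = 8.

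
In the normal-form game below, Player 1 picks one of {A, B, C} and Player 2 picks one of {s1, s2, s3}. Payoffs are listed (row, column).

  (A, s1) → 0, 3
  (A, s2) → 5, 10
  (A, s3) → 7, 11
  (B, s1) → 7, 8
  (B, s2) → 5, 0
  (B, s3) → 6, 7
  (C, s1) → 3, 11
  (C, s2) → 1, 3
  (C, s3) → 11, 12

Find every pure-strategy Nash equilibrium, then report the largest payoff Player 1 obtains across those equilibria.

(B, s1) is a pure NE (Player 1: 7 ≥ 3; Player 2: 8 ≥ 7). Player 1 gets 7.
(C, s3) is a pure NE (Player 1: 11 ≥ 7; Player 2: 12 ≥ 11). Player 1 gets 11.
Every other cell has a profitable deviation for at least one player. Highest of {7, 11} is 11.

11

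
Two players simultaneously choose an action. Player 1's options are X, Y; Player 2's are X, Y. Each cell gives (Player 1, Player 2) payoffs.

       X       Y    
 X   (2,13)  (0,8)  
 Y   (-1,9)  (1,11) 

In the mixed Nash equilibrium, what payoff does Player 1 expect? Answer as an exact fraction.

Player 2 mixes with probability q on X, chosen so Player 1 is indifferent: 2q + 0(1−q) = (-1)q + 1(1−q) gives q = 1/4.
Player 1's expected payoff (from either row, since indifferent) is 2·1/4 + 0·3/4 = 1/2.

1/2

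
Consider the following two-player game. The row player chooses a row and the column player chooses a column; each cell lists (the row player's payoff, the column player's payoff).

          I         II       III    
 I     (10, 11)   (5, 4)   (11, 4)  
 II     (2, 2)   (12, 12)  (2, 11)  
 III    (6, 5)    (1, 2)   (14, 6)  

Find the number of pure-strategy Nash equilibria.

3

Both I: the row player gets 10 (best alternative 6); the column player gets 11 (best alternative 4). Neither deviates — NE.
Both II: the row player gets 12 (best alternative 5); the column player gets 12 (best alternative 11). Neither deviates — NE.
Both III: the row player gets 14 (best alternative 11); the column player gets 6 (best alternative 5). Neither deviates — NE.
(II, I) is not a NE: the row player would switch to I (10 > 2).
No other cell survives both best-response checks, so there are 3 pure NE.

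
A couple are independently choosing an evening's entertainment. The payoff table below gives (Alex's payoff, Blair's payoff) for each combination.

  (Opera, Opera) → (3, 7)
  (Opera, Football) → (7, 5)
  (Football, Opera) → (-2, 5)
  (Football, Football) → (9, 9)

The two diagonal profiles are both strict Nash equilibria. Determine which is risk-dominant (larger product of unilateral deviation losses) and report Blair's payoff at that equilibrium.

7

At both Opera: Alex loses 3 − (-2) = 5 by deviating; Blair loses 7 − 5 = 2. Product = 5·2 = 10.
At both Football: Alex loses 9 − 7 = 2 by deviating; Blair loses 9 − 5 = 4. Product = 2·4 = 8.
10 > 8, so both Opera is risk-dominant. Blair's payoff there is 7.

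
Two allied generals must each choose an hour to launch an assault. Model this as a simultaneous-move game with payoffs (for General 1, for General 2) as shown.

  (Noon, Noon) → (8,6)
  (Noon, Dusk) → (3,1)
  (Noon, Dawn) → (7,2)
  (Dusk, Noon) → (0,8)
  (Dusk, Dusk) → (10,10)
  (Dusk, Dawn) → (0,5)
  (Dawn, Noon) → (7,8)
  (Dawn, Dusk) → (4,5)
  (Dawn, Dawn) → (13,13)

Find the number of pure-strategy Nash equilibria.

Both Noon: General 1 gets 8 (best alternative 7); General 2 gets 6 (best alternative 2). Neither deviates — NE.
Both Dusk: General 1 gets 10 (best alternative 4); General 2 gets 10 (best alternative 8). Neither deviates — NE.
Both Dawn: General 1 gets 13 (best alternative 7); General 2 gets 13 (best alternative 8). Neither deviates — NE.
(Dusk, Noon) is not a NE: General 1 would switch to Noon (8 > 0).
No other cell survives both best-response checks, so there are 3 pure NE.

3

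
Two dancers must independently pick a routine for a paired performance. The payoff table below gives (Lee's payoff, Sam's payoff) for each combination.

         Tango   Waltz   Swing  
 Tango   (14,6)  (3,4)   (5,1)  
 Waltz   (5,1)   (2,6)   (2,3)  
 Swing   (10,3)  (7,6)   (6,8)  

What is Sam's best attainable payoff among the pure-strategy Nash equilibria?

8

Both Tango is a pure NE (Lee: 14 ≥ 10; Sam: 6 ≥ 4). Sam gets 6.
Both Swing is a pure NE (Lee: 6 ≥ 5; Sam: 8 ≥ 6). Sam gets 8.
Every other cell has a profitable deviation for at least one player. Highest of {6, 8} is 8.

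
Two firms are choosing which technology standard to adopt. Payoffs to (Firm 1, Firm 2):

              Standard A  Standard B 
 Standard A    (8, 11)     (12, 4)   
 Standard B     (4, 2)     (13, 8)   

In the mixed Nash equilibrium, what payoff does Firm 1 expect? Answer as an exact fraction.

56/5

Firm 2 mixes with probability q on Standard A, chosen so Firm 1 is indifferent: 8q + 12(1−q) = 4q + 13(1−q) gives q = 1/5.
Firm 1's expected payoff (from either row, since indifferent) is 8·1/5 + 12·4/5 = 56/5.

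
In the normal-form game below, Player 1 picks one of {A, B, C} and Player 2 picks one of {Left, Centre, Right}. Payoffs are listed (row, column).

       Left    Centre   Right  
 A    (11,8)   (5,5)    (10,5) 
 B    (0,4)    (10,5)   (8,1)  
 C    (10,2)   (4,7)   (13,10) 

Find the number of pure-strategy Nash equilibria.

(A, Left): Player 1 gets 11 (best alternative 10); Player 2 gets 8 (best alternative 5). Neither deviates — NE.
(B, Centre): Player 1 gets 10 (best alternative 5); Player 2 gets 5 (best alternative 4). Neither deviates — NE.
(C, Right): Player 1 gets 13 (best alternative 10); Player 2 gets 10 (best alternative 7). Neither deviates — NE.
(A, Right) is not a NE: Player 1 would switch to C (13 > 10).
No other cell survives both best-response checks, so there are 3 pure NE.

3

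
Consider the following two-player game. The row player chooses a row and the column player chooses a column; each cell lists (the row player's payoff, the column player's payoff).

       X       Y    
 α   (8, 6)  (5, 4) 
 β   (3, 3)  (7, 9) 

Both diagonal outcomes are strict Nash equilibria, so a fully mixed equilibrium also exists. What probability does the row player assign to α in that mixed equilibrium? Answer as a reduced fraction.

The row player's mix p on α must make the column player indifferent between X and Y.
The column player's payoff from X: 6p + 3(1−p). From Y: 4p + 9(1−p).
Set equal: 2p = 6(1−p) → p = 6/8 = 3/4.

3/4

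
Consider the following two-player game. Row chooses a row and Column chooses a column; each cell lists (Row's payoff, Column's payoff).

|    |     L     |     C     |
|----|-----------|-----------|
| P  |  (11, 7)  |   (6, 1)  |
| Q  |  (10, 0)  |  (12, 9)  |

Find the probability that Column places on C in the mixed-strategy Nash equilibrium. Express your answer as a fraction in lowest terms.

1/7

Column's mix q on L must make Row indifferent between P and Q.
Row's payoff from P: 11q + 6(1−q). From Q: 10q + 12(1−q).
Set equal: 1q = 6(1−q) → q = 6/7.
Probability on C is 1 − 6/7 = 1/7.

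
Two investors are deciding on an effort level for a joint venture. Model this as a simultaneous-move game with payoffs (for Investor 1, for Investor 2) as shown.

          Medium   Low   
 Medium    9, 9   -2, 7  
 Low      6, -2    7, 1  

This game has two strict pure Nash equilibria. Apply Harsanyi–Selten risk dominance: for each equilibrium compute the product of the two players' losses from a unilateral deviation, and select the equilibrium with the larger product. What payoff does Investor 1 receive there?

At both Medium: Investor 1 loses 9 − 6 = 3 by deviating; Investor 2 loses 9 − 7 = 2. Product = 3·2 = 6.
At both Low: Investor 1 loses 7 − (-2) = 9 by deviating; Investor 2 loses 1 − (-2) = 3. Product = 9·3 = 27.
27 > 6, so both Low is risk-dominant. Investor 1's payoff there is 7.

7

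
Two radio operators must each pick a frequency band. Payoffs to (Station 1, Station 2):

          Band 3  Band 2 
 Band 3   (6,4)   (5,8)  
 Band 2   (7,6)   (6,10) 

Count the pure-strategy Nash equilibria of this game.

1

Both Band 2: Station 1 gets 6 (best alternative 5); Station 2 gets 10 (best alternative 6). Neither deviates — NE.
Both Band 3 is not a NE: Station 1 would switch to Band 2 (7 > 6).
No other cell survives both best-response checks, so there is 1 pure NE.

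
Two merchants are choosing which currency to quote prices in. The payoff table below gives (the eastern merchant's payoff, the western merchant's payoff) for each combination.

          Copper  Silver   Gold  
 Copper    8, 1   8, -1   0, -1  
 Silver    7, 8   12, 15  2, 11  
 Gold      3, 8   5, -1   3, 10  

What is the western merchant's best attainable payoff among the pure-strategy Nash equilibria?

15

Both Copper is a pure NE (the eastern merchant: 8 ≥ 7; the western merchant: 1 ≥ -1). The western merchant gets 1.
Both Silver is a pure NE (the eastern merchant: 12 ≥ 8; the western merchant: 15 ≥ 11). The western merchant gets 15.
Both Gold is a pure NE (the eastern merchant: 3 ≥ 2; the western merchant: 10 ≥ 8). The western merchant gets 10.
Every other cell has a profitable deviation for at least one player. Highest of {1, 15, 10} is 15.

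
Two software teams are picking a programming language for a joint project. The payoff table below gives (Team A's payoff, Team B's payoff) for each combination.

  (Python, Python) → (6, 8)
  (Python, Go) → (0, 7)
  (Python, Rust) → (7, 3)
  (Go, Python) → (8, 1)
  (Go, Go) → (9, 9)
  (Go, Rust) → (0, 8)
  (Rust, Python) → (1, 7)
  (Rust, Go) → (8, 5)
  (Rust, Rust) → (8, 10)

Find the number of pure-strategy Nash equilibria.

Both Go: Team A gets 9 (best alternative 8); Team B gets 9 (best alternative 8). Neither deviates — NE.
Both Rust: Team A gets 8 (best alternative 7); Team B gets 10 (best alternative 7). Neither deviates — NE.
Both Python is not a NE: Team A would switch to Go (8 > 6).
No other cell survives both best-response checks, so there are 2 pure NE.

2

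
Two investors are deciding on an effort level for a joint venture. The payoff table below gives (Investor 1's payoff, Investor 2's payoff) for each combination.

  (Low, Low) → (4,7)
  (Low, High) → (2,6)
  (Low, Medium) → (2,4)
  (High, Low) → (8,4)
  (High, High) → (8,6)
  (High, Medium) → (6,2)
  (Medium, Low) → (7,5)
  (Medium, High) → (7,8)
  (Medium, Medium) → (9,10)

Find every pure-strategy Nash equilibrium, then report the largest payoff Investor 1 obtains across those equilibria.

Both High is a pure NE (Investor 1: 8 ≥ 7; Investor 2: 6 ≥ 4). Investor 1 gets 8.
Both Medium is a pure NE (Investor 1: 9 ≥ 6; Investor 2: 10 ≥ 8). Investor 1 gets 9.
Every other cell has a profitable deviation for at least one player. Highest of {8, 9} is 9.

9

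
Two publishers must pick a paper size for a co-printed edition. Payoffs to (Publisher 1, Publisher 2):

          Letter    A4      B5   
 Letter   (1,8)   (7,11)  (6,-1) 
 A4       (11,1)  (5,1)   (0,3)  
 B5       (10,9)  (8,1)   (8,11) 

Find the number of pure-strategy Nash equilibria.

1

Both B5: Publisher 1 gets 8 (best alternative 6); Publisher 2 gets 11 (best alternative 9). Neither deviates — NE.
Both A4 is not a NE: Publisher 1 would switch to B5 (8 > 5).
No other cell survives both best-response checks, so there is 1 pure NE.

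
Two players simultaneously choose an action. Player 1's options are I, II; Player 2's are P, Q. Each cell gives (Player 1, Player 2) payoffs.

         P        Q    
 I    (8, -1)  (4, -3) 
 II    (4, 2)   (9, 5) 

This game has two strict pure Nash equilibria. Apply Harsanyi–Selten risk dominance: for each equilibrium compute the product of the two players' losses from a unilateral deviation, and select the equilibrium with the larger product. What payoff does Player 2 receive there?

5

At (I, P): Player 1 loses 8 − 4 = 4 by deviating; Player 2 loses -1 − (-3) = 2. Product = 4·2 = 8.
At (II, Q): Player 1 loses 9 − 4 = 5 by deviating; Player 2 loses 5 − 2 = 3. Product = 5·3 = 15.
15 > 8, so (II, Q) is risk-dominant. Player 2's payoff there is 5.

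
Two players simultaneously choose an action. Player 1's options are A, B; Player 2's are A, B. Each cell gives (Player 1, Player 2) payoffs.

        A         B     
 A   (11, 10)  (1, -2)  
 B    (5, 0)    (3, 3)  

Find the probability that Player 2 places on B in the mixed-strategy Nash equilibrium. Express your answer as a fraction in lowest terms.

Player 2's mix q on A must make Player 1 indifferent between A and B.
Player 1's payoff from A: 11q + 1(1−q). From B: 5q + 3(1−q).
Set equal: 6q = 2(1−q) → q = 2/8 = 1/4.
Probability on B is 1 − 1/4 = 3/4.

3/4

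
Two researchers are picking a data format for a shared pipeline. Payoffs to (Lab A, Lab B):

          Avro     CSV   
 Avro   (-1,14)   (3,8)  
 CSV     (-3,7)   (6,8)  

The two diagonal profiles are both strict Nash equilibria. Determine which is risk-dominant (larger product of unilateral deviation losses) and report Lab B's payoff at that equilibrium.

At both Avro: Lab A loses -1 − (-3) = 2 by deviating; Lab B loses 14 − 8 = 6. Product = 2·6 = 12.
At both CSV: Lab A loses 6 − 3 = 3 by deviating; Lab B loses 8 − 7 = 1. Product = 3·1 = 3.
12 > 3, so both Avro is risk-dominant. Lab B's payoff there is 14.

14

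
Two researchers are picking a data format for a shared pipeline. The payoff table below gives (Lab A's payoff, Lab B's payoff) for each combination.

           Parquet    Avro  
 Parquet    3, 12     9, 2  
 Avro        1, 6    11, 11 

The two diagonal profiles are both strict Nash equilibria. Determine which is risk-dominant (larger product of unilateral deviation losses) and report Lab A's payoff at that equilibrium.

At both Parquet: Lab A loses 3 − 1 = 2 by deviating; Lab B loses 12 − 2 = 10. Product = 2·10 = 20.
At both Avro: Lab A loses 11 − 9 = 2 by deviating; Lab B loses 11 − 6 = 5. Product = 2·5 = 10.
20 > 10, so both Parquet is risk-dominant. Lab A's payoff there is 3.

3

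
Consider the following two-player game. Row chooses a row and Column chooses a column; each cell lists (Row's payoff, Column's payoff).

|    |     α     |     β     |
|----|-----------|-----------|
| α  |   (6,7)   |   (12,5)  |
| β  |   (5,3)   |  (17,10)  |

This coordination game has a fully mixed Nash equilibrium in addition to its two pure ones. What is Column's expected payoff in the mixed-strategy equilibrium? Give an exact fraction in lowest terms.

55/9

Row mixes with probability p on α, chosen so Column is indifferent: 7p + 3(1−p) = 5p + 10(1−p) gives p = 7/9.
Column's expected payoff is 7·7/9 + 3·2/9 = 55/9.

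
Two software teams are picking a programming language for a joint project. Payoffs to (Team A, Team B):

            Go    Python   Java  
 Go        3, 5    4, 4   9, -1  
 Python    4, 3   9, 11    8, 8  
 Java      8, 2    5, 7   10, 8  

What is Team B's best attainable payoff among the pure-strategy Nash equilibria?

11

Both Python is a pure NE (Team A: 9 ≥ 5; Team B: 11 ≥ 8). Team B gets 11.
Both Java is a pure NE (Team A: 10 ≥ 9; Team B: 8 ≥ 7). Team B gets 8.
Every other cell has a profitable deviation for at least one player. Highest of {11, 8} is 11.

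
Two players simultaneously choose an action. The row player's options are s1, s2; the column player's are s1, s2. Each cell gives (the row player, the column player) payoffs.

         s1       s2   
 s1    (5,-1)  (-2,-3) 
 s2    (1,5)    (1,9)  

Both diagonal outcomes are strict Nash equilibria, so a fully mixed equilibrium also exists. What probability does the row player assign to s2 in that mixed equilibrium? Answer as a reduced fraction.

1/3

The row player's mix p on s1 must make the column player indifferent between s1 and s2.
The column player's payoff from s1: (-1)p + 5(1−p). From s2: (-3)p + 9(1−p).
Set equal: 2p = 4(1−p) → p = 4/6 = 2/3.
Probability on s2 is 1 − 2/3 = 1/3.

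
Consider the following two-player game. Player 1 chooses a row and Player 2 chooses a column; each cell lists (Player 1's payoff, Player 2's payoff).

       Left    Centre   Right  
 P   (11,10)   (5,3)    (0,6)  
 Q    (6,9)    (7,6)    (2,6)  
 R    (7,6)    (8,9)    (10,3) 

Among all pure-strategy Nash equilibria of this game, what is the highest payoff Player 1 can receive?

11

(P, Left) is a pure NE (Player 1: 11 ≥ 7; Player 2: 10 ≥ 6). Player 1 gets 11.
(R, Centre) is a pure NE (Player 1: 8 ≥ 7; Player 2: 9 ≥ 6). Player 1 gets 8.
Every other cell has a profitable deviation for at least one player. Highest of {11, 8} is 11.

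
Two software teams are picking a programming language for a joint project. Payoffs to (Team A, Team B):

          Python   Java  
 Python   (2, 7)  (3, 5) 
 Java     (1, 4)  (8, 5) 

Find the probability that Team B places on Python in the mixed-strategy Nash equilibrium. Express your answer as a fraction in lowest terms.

Team B's mix q on Python must make Team A indifferent between Python and Java.
Team A's payoff from Python: 2q + 3(1−q). From Java: 1q + 8(1−q).
Set equal: 1q = 5(1−q) → q = 5/6.

5/6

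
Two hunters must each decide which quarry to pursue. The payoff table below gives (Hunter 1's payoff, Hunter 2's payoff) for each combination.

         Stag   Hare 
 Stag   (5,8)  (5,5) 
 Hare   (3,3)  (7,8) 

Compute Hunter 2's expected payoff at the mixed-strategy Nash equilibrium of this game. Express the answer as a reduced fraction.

Hunter 1 mixes with probability p on Stag, chosen so Hunter 2 is indifferent: 8p + 3(1−p) = 5p + 8(1−p) gives p = 5/8.
Hunter 2's expected payoff is 8·5/8 + 3·3/8 = 49/8.

49/8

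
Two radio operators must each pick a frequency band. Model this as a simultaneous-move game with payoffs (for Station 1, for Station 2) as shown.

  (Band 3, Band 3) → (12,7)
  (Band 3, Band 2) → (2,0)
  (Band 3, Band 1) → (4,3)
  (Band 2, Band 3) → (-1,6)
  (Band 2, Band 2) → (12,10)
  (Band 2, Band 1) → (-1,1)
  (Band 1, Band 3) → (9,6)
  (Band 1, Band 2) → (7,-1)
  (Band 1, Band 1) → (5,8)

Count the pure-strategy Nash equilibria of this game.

Both Band 3: Station 1 gets 12 (best alternative 9); Station 2 gets 7 (best alternative 3). Neither deviates — NE.
Both Band 2: Station 1 gets 12 (best alternative 7); Station 2 gets 10 (best alternative 6). Neither deviates — NE.
Both Band 1: Station 1 gets 5 (best alternative 4); Station 2 gets 8 (best alternative 6). Neither deviates — NE.
(Band 2, Band 1) is not a NE: Station 1 would switch to Band 1 (5 > -1).
No other cell survives both best-response checks, so there are 3 pure NE.

3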